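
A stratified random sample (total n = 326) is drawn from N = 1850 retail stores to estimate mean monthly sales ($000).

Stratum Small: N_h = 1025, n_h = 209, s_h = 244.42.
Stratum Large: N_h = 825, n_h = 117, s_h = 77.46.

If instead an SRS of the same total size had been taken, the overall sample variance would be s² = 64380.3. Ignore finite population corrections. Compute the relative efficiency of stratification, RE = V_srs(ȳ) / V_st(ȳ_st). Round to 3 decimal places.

V̂(ȳ_st) = Σ W_h² s_h²/n_h, with W_h = N_h/N and N = 1850:
  stratum Small: (1025/1850)²·244.42²/209 = 87.7468
  stratum Large: (825/1850)²·77.46²/117 = 10.1984
V_st = 97.9453
V_srs = s²/n = 64380.3/326 = 197.486
Relative efficiency = V_srs / V_st = 197.486/97.9453 = 2.0163

RE ≈ 2.016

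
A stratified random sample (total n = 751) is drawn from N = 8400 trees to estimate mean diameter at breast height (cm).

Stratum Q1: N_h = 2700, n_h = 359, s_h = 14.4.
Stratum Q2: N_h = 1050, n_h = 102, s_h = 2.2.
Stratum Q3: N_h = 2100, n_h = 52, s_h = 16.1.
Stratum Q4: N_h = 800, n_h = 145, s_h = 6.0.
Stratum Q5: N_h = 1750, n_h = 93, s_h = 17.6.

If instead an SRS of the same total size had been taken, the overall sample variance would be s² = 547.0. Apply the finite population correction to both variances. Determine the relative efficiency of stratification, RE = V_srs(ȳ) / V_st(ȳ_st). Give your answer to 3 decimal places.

V̂(ȳ_st) = Σ W_h² (1 − n_h/N_h) s_h²/n_h, with W_h = N_h/N and N = 8400:
  stratum Q1: (2700/8400)²·(1 − 359/2700)·14.4²/359 = 0.0517413
  stratum Q2: (1050/8400)²·(1 − 102/1050)·2.2²/102 = 0.000669398
  stratum Q3: (2100/8400)²·(1 − 52/2100)·16.1²/52 = 0.303836
  stratum Q4: (800/8400)²·(1 − 145/800)·6.0²/145 = 0.00184377
  stratum Q5: (1750/8400)²·(1 − 93/1750)·17.6²/93 = 0.136881
V_st = 0.494972
V_srs = (1 − 751/8400)·547.0/751 = 0.663243
Relative efficiency = V_srs / V_st = 0.663243/0.494972 = 1.3400

RE ≈ 1.340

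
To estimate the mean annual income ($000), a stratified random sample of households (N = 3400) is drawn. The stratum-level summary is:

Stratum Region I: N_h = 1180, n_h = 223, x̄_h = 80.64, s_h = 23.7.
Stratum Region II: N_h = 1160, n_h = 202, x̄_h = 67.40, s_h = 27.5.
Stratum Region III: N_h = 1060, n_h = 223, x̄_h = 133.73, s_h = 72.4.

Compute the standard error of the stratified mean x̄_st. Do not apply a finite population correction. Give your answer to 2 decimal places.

V̂(x̄_st) = Σ W_h² s_h²/n_h, with W_h = N_h/N and N = 3400:
  stratum Region I: (1180/3400)²·23.7²/223 = 0.303388
  stratum Region II: (1160/3400)²·27.5²/202 = 0.435785
  stratum Region III: (1060/3400)²·72.4²/223 = 2.28468
V̂(x̄_st) = 3.02386
SE(x̄_st) = √3.02386 = 1.73892

SE(x̄_st) ≈ 1.74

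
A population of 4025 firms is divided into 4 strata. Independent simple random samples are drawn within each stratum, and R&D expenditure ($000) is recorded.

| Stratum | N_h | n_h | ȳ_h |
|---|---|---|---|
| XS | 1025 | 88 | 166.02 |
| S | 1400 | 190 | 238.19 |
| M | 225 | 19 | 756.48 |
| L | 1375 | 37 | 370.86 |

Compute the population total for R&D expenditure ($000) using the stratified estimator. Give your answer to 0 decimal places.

τ̂_st = Σ N_h ȳ_h = 1025·166.02 + 1400·238.19 + 225·756.48 + 1375·370.86 = 1183777

τ̂_st ≈ 1183777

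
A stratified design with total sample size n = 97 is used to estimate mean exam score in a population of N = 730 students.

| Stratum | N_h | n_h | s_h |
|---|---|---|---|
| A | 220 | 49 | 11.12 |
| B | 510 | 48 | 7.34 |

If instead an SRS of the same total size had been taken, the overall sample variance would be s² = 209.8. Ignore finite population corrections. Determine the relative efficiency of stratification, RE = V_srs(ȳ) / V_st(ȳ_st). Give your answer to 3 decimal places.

RE ≈ 2.784

V̂(ȳ_st) = Σ W_h² s_h²/n_h, with W_h = N_h/N and N = 730:
  stratum A: (220/730)²·11.12²/49 = 0.229199
  stratum B: (510/730)²·7.34²/48 = 0.54783
V_st = 0.777029
V_srs = s²/n = 209.8/97 = 2.16289
Relative efficiency = V_srs / V_st = 2.16289/0.777029 = 2.7835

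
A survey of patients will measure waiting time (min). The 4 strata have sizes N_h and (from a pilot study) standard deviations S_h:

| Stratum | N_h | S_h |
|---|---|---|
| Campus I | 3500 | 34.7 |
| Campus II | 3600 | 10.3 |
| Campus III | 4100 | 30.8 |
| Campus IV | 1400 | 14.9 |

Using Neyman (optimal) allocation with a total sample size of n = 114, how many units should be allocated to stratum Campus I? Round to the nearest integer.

Neyman allocation: n_h = n · N_h S_h / Σ N_i S_i, with n = 114.
  stratum Campus I: N_h·S_h = 3500·34.7 = 121450.00
  stratum Campus II: N_h·S_h = 3600·10.3 = 37080.00
  stratum Campus III: N_h·S_h = 4100·30.8 = 126280.00
  stratum Campus IV: N_h·S_h = 1400·14.9 = 20860.00
Σ N_h S_h = 305670.00
n for stratum Campus I = 114·121450.00/305670.00 = 45.295 → 45

45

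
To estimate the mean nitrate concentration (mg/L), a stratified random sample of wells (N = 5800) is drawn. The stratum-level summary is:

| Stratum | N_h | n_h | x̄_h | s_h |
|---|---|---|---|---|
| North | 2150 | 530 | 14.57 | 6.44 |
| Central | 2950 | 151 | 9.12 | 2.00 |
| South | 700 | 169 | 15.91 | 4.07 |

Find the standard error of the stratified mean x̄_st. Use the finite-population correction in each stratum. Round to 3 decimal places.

SE(x̄_st) ≈ 0.125

V̂(x̄_st) = Σ W_h² (1 − n_h/N_h) s_h²/n_h, with W_h = N_h/N and N = 5800:
  stratum North: (2150/5800)²·(1 − 530/2150)·6.44²/530 = 0.00810202
  stratum Central: (2950/5800)²·(1 − 151/2950)·2.00²/151 = 0.00650207
  stratum South: (700/5800)²·(1 − 169/700)·4.07²/169 = 0.00108303
V̂(x̄_st) = 0.0156871
SE(x̄_st) = √0.0156871 = 0.125248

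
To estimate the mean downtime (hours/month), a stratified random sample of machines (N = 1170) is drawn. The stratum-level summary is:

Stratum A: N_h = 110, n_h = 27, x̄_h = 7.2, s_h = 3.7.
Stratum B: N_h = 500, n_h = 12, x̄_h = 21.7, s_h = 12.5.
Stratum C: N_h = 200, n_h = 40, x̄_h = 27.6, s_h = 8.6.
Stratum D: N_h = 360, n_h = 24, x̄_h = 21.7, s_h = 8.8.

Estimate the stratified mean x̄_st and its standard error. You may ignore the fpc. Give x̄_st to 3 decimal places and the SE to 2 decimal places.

x̄_st = Σ W_h x̄_h = (110·7.2 + 500·21.7 + 200·27.6 + 360·21.7)/1170 = 21.34530
V̂(x̄_st) = Σ W_h² s_h²/n_h, with W_h = N_h/N and N = 1170:
  stratum A: (110/1170)²·3.7²/27 = 0.00448181
  stratum B: (500/1170)²·12.5²/12 = 2.37797
  stratum C: (200/1170)²·8.6²/40 = 0.0540288
  stratum D: (360/1170)²·8.8²/24 = 0.305483
V̂(x̄_st) = 2.74197
SE(x̄_st) = √2.74197 = 1.65589

x̄_st ≈ 21.345, SE ≈ 1.66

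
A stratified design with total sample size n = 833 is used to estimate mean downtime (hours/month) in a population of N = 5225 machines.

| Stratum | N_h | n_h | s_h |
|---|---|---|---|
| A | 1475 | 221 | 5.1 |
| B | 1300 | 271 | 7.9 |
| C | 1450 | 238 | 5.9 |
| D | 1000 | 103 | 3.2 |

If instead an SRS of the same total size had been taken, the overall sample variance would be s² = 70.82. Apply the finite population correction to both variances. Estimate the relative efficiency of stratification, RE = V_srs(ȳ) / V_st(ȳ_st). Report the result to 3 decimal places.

RE ≈ 2.237

V̂(ȳ_st) = Σ W_h² (1 − n_h/N_h) s_h²/n_h, with W_h = N_h/N and N = 5225:
  stratum A: (1475/5225)²·(1 − 221/1475)·5.1²/221 = 0.00797379
  stratum B: (1300/5225)²·(1 − 271/1300)·7.9²/271 = 0.0112842
  stratum C: (1450/5225)²·(1 − 238/1450)·5.9²/238 = 0.0094151
  stratum D: (1000/5225)²·(1 − 103/1000)·3.2²/103 = 0.0032665
V_st = 0.0319396
V_srs = (1 − 833/5225)·70.82/833 = 0.0714639
Relative efficiency = V_srs / V_st = 0.0714639/0.0319396 = 2.2375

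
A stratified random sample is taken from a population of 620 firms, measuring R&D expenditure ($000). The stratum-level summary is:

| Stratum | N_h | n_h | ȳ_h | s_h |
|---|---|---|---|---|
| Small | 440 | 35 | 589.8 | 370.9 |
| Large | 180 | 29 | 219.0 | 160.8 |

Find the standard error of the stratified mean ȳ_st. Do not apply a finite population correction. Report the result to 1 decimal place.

SE(ȳ_st) ≈ 45.3

V̂(ȳ_st) = Σ W_h² s_h²/n_h, with W_h = N_h/N and N = 620:
  stratum Small: (440/620)²·370.9²/35 = 1979.56
  stratum Large: (180/620)²·160.8²/29 = 75.1512
V̂(ȳ_st) = 2054.71
SE(ȳ_st) = √2054.71 = 45.3289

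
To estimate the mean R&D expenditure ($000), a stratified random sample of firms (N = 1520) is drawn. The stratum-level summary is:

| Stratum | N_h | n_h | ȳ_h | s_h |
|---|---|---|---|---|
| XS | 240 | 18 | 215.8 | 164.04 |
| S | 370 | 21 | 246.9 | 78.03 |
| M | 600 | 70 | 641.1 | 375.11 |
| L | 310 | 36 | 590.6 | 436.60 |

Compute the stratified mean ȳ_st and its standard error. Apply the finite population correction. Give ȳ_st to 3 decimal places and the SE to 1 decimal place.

ȳ_st = Σ W_h ȳ_h = (240·215.8 + 370·246.9 + 600·641.1 + 310·590.6)/1520 = 467.69145
V̂(ȳ_st) = Σ W_h² (1 − n_h/N_h) s_h²/n_h, with W_h = N_h/N and N = 1520:
  stratum XS: (240/1520)²·(1 − 18/240)·164.04²/18 = 34.475
  stratum S: (370/1520)²·(1 − 21/370)·78.03²/21 = 16.2048
  stratum M: (600/1520)²·(1 − 70/600)·375.11²/70 = 276.668
  stratum L: (310/1520)²·(1 − 36/310)·436.60²/36 = 194.666
V̂(ȳ_st) = 522.014
SE(ȳ_st) = √522.014 = 22.8476

ȳ_st ≈ 467.691, SE ≈ 22.8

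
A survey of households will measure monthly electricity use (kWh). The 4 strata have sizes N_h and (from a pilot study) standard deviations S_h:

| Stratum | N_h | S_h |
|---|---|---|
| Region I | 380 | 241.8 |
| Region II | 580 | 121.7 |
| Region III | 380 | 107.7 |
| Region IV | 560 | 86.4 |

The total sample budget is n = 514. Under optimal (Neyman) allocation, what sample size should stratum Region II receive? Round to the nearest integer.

144

Neyman allocation: n_h = n · N_h S_h / Σ N_i S_i, with n = 514.
  stratum Region I: N_h·S_h = 380·241.8 = 91884.00
  stratum Region II: N_h·S_h = 580·121.7 = 70586.00
  stratum Region III: N_h·S_h = 380·107.7 = 40926.00
  stratum Region IV: N_h·S_h = 560·86.4 = 48384.00
Σ N_h S_h = 251780.00
n for stratum Region II = 514·70586.00/251780.00 = 144.099 → 144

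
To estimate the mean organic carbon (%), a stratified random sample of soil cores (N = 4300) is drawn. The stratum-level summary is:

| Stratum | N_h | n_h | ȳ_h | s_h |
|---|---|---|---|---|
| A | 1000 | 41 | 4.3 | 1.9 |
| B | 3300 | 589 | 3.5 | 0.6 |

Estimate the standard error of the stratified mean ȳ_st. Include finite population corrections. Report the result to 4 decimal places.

V̂(ȳ_st) = Σ W_h² (1 − n_h/N_h) s_h²/n_h, with W_h = N_h/N and N = 4300:
  stratum A: (1000/4300)²·(1 − 41/1000)·1.9²/41 = 0.00456673
  stratum B: (3300/4300)²·(1 − 589/3300)·0.6²/589 = 0.000295729
V̂(ȳ_st) = 0.00486246
SE(ȳ_st) = √0.00486246 = 0.0697313

SE(ȳ_st) ≈ 0.0697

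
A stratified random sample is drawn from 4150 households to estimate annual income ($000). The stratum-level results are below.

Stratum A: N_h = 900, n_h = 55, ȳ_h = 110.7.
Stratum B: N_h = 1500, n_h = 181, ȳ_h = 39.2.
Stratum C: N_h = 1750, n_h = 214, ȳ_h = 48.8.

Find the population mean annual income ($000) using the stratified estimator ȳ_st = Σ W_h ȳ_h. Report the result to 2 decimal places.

N = Σ N_h = 4150. Stratum weights W_h = N_h/N.
ȳ_st = (900·110.7 + 1500·39.2 + 1750·48.8) / 4150 = 58.7542

ȳ_st ≈ 58.75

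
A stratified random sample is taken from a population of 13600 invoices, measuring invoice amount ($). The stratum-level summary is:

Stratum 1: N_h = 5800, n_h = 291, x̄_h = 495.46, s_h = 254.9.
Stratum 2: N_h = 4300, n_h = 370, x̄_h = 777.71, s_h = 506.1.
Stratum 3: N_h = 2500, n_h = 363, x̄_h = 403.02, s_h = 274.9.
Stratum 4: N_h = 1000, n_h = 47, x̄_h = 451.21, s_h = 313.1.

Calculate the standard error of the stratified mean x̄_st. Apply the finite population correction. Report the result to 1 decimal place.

SE(x̄_st) ≈ 10.9

V̂(x̄_st) = Σ W_h² (1 − n_h/N_h) s_h²/n_h, with W_h = N_h/N and N = 13600:
  stratum 1: (5800/13600)²·(1 − 291/5800)·254.9²/291 = 38.5718
  stratum 2: (4300/13600)²·(1 − 370/4300)·506.1²/370 = 63.2491
  stratum 3: (2500/13600)²·(1 − 363/2500)·274.9²/363 = 6.01325
  stratum 4: (1000/13600)²·(1 − 47/1000)·313.1²/47 = 10.7469
V̂(x̄_st) = 118.581
SE(x̄_st) = √118.581 = 10.8895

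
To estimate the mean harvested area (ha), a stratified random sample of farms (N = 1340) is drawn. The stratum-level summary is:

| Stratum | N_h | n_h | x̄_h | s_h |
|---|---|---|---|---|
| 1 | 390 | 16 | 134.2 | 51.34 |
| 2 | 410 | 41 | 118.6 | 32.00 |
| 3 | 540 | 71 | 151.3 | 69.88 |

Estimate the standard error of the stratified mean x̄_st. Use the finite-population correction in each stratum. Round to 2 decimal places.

SE(x̄_st) ≈ 5.02

V̂(x̄_st) = Σ W_h² (1 − n_h/N_h) s_h²/n_h, with W_h = N_h/N and N = 1340:
  stratum 1: (390/1340)²·(1 − 16/390)·51.34²/16 = 13.3819
  stratum 2: (410/1340)²·(1 − 41/410)·32.00²/41 = 2.10434
  stratum 3: (540/1340)²·(1 − 71/540)·69.88²/71 = 9.70073
V̂(x̄_st) = 25.187
SE(x̄_st) = √25.187 = 5.01866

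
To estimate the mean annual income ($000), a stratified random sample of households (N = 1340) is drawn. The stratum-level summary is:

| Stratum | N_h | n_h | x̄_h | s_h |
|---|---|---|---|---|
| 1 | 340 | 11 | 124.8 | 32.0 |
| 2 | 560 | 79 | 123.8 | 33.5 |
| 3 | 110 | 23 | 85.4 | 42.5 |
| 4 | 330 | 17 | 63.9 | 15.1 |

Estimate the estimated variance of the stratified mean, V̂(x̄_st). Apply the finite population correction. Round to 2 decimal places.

V̂(x̄_st) ≈ 9.12

V̂(x̄_st) = Σ W_h² (1 − n_h/N_h) s_h²/n_h, with W_h = N_h/N and N = 1340:
  stratum 1: (340/1340)²·(1 − 11/340)·32.0²/11 = 5.79926
  stratum 2: (560/1340)²·(1 − 79/560)·33.5²/79 = 2.13101
  stratum 3: (110/1340)²·(1 − 23/110)·42.5²/23 = 0.418555
  stratum 4: (330/1340)²·(1 − 17/330)·15.1²/17 = 0.771531
V̂(x̄_st) = 9.12036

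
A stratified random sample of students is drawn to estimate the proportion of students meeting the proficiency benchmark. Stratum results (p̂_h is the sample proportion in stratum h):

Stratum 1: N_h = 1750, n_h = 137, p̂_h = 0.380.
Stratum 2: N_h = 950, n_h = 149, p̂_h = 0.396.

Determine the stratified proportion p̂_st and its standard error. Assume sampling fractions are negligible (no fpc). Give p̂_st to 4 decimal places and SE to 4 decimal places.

N = 2700; stratum weights W_h = N_h/N.
p̂_st = Σ W_h p̂_h = (1750·0.380 + 950·0.396)/2700 = 0.38563
V̂(p̂_st) = Σ W_h² p̂_h(1−p̂_h)/(n_h−1):
  stratum 1: (1750/2700)²·0.380·0.620/136 = 0.000727755
  stratum 2: (950/2700)²·0.396·0.604/148 = 0.000200074
V̂(p̂_st) = 0.000927828; SE = √V̂ = 0.0304603

p̂_st ≈ 0.3856, SE ≈ 0.0305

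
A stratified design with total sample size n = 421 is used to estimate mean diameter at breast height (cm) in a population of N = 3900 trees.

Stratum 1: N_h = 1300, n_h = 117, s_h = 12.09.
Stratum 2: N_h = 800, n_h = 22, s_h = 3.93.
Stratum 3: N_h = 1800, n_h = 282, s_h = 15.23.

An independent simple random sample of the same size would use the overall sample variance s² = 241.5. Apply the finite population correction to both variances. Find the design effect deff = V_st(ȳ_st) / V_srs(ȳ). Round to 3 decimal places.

deff ≈ 0.592

V̂(ȳ_st) = Σ W_h² (1 − n_h/N_h) s_h²/n_h, with W_h = N_h/N and N = 3900:
  stratum 1: (1300/3900)²·(1 − 117/1300)·12.09²/117 = 0.126318
  stratum 2: (800/3900)²·(1 − 22/800)·3.93²/22 = 0.0287278
  stratum 3: (1800/3900)²·(1 − 282/1800)·15.23²/282 = 0.147763
V_st = 0.302809
V_srs = (1 − 421/3900)·241.5/421 = 0.511711
deff = V_st / V_srs = 0.302809/0.511711 = 0.5918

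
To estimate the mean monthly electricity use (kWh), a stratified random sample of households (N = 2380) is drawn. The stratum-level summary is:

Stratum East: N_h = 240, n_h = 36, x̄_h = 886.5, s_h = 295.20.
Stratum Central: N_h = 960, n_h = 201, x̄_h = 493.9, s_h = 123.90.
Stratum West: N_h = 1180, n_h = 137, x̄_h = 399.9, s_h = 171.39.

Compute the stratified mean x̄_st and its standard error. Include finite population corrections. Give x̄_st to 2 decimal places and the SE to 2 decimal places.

x̄_st ≈ 486.88, SE ≈ 8.79

x̄_st = Σ W_h x̄_h = (240·886.5 + 960·493.9 + 1180·399.9)/2380 = 486.88487
V̂(x̄_st) = Σ W_h² (1 − n_h/N_h) s_h²/n_h, with W_h = N_h/N and N = 2380:
  stratum East: (240/2380)²·(1 − 36/240)·295.20²/36 = 20.9227
  stratum Central: (960/2380)²·(1 − 201/960)·123.90²/201 = 9.82439
  stratum West: (1180/2380)²·(1 − 137/1180)·171.39²/137 = 46.5868
V̂(x̄_st) = 77.3339
SE(x̄_st) = √77.3339 = 8.79397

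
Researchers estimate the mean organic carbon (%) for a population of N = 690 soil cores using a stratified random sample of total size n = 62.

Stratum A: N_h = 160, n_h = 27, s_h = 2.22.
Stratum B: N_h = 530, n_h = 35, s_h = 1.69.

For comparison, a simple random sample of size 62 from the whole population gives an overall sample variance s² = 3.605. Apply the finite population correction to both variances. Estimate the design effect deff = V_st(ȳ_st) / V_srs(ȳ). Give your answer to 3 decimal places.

deff ≈ 1.004

V̂(ȳ_st) = Σ W_h² (1 − n_h/N_h) s_h²/n_h, with W_h = N_h/N and N = 690:
  stratum A: (160/690)²·(1 − 27/160)·2.22²/27 = 0.0081586
  stratum B: (530/690)²·(1 − 35/530)·1.69²/35 = 0.0449664
V_st = 0.053125
V_srs = (1 − 62/690)·3.605/62 = 0.0529205
deff = V_st / V_srs = 0.053125/0.0529205 = 1.0039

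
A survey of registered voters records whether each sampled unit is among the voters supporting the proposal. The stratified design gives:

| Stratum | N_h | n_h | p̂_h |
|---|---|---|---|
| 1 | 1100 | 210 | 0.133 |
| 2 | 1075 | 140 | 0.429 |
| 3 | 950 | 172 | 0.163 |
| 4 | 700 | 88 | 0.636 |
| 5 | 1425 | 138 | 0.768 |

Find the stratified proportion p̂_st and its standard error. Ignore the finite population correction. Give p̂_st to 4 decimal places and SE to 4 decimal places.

N = 5250; stratum weights W_h = N_h/N.
p̂_st = Σ W_h p̂_h = (1100·0.133 + 1075·0.429 + 950·0.163 + 700·0.636 + 1425·0.768)/5250 = 0.43846
V̂(p̂_st) = Σ W_h² p̂_h(1−p̂_h)/(n_h−1):
  stratum 1: (1100/5250)²·0.133·0.867/209 = 2.4221e-05
  stratum 2: (1075/5250)²·0.429·0.571/139 = 7.38885e-05
  stratum 3: (950/5250)²·0.163·0.837/171 = 2.61244e-05
  stratum 4: (700/5250)²·0.636·0.364/87 = 4.73061e-05
  stratum 5: (1425/5250)²·0.768·0.232/137 = 9.58164e-05
V̂(p̂_st) = 0.000267356; SE = √V̂ = 0.016351

p̂_st ≈ 0.4385, SE ≈ 0.0164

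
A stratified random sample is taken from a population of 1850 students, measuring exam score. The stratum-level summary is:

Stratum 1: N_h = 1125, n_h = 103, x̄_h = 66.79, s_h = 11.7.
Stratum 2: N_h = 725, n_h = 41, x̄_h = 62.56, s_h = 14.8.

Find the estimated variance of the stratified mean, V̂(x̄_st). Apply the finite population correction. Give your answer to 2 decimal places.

V̂(x̄_st) = Σ W_h² (1 − n_h/N_h) s_h²/n_h, with W_h = N_h/N and N = 1850:
  stratum 1: (1125/1850)²·(1 − 103/1125)·11.7²/103 = 0.446472
  stratum 2: (725/1850)²·(1 − 41/725)·14.8²/41 = 0.774088
V̂(x̄_st) = 1.22056

V̂(x̄_st) ≈ 1.22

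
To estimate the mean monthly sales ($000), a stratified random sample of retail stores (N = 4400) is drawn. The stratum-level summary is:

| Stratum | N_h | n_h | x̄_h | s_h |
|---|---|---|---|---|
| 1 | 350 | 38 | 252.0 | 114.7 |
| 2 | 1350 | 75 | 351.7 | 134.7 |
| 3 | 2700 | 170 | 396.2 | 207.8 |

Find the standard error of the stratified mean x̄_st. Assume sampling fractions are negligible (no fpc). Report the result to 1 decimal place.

SE(x̄_st) ≈ 11.0

V̂(x̄_st) = Σ W_h² s_h²/n_h, with W_h = N_h/N and N = 4400:
  stratum 1: (350/4400)²·114.7²/38 = 2.19065
  stratum 2: (1350/4400)²·134.7²/75 = 22.7738
  stratum 3: (2700/4400)²·207.8²/170 = 95.6455
V̂(x̄_st) = 120.61
SE(x̄_st) = √120.61 = 10.9823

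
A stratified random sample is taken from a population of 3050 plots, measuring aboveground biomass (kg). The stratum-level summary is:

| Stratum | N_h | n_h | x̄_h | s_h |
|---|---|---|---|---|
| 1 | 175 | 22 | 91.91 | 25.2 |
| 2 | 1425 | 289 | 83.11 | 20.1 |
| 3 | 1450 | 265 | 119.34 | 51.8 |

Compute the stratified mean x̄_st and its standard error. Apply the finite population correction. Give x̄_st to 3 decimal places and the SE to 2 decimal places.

x̄_st ≈ 100.839, SE ≈ 1.48

x̄_st = Σ W_h x̄_h = (175·91.91 + 1425·83.11 + 1450·119.34)/3050 = 100.83902
V̂(x̄_st) = Σ W_h² (1 − n_h/N_h) s_h²/n_h, with W_h = N_h/N and N = 3050:
  stratum 1: (175/3050)²·(1 − 22/175)·25.2²/22 = 0.0830822
  stratum 2: (1425/3050)²·(1 − 289/1425)·20.1²/289 = 0.24327
  stratum 3: (1450/3050)²·(1 − 265/1450)·51.8²/265 = 1.87025
V̂(x̄_st) = 2.1966
SE(x̄_st) = √2.1966 = 1.48209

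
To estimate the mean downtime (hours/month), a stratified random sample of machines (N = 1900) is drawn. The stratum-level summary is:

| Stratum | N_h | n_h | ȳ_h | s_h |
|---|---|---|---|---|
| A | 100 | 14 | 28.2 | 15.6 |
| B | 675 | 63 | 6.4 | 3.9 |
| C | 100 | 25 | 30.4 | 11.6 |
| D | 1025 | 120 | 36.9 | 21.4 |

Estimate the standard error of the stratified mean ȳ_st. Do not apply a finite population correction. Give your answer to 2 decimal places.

V̂(ȳ_st) = Σ W_h² s_h²/n_h, with W_h = N_h/N and N = 1900:
  stratum A: (100/1900)²·15.6²/14 = 0.048152
  stratum B: (675/1900)²·3.9²/63 = 0.0304712
  stratum C: (100/1900)²·11.6²/25 = 0.0149097
  stratum D: (1025/1900)²·21.4²/120 = 1.11067
V̂(ȳ_st) = 1.20421
SE(ȳ_st) = √1.20421 = 1.09736

SE(ȳ_st) ≈ 1.10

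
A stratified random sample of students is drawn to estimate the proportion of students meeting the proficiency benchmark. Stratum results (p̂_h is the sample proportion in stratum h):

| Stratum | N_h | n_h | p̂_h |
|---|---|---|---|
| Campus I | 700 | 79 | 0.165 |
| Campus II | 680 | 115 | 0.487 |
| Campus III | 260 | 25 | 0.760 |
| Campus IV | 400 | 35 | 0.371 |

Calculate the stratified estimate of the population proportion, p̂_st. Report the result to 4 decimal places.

p̂_st ≈ 0.3886

N = 2040; stratum weights W_h = N_h/N.
p̂_st = Σ W_h p̂_h = (700·0.165 + 680·0.487 + 260·0.760 + 400·0.371)/2040 = 0.38856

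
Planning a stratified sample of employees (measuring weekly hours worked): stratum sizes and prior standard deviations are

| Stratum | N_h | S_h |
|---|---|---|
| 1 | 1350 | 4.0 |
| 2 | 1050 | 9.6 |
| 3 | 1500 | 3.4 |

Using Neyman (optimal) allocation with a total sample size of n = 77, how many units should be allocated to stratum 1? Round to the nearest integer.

20

Neyman allocation: n_h = n · N_h S_h / Σ N_i S_i, with n = 77.
  stratum 1: N_h·S_h = 1350·4.0 = 5400.00
  stratum 2: N_h·S_h = 1050·9.6 = 10080.00
  stratum 3: N_h·S_h = 1500·3.4 = 5100.00
Σ N_h S_h = 20580.00
n for stratum 1 = 77·5400.00/20580.00 = 20.204 → 20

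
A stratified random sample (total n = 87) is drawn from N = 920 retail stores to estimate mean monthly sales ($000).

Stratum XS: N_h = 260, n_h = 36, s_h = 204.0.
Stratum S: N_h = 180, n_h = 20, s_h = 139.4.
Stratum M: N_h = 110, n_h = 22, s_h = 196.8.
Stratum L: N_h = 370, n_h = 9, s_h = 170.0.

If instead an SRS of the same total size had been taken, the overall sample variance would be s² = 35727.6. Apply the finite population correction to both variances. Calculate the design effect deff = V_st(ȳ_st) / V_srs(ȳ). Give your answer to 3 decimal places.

V̂(ȳ_st) = Σ W_h² (1 − n_h/N_h) s_h²/n_h, with W_h = N_h/N and N = 920:
  stratum XS: (260/920)²·(1 − 36/260)·204.0²/36 = 79.5433
  stratum S: (180/920)²·(1 − 20/180)·139.4²/20 = 33.0607
  stratum M: (110/920)²·(1 − 22/110)·196.8²/22 = 20.1339
  stratum L: (370/920)²·(1 − 9/370)·170.0²/9 = 506.744
V_st = 639.482
V_srs = (1 − 87/920)·35727.6/87 = 371.828
deff = V_st / V_srs = 639.482/371.828 = 1.7198

deff ≈ 1.720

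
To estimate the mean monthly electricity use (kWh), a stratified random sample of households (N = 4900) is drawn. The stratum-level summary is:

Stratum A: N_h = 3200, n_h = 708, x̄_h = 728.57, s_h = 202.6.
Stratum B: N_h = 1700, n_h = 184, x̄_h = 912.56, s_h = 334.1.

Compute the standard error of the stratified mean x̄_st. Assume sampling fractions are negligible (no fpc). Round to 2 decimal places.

SE(x̄_st) ≈ 9.89

V̂(x̄_st) = Σ W_h² s_h²/n_h, with W_h = N_h/N and N = 4900:
  stratum A: (3200/4900)²·202.6²/708 = 24.726
  stratum B: (1700/4900)²·334.1²/184 = 73.0198
V̂(x̄_st) = 97.7458
SE(x̄_st) = √97.7458 = 9.88665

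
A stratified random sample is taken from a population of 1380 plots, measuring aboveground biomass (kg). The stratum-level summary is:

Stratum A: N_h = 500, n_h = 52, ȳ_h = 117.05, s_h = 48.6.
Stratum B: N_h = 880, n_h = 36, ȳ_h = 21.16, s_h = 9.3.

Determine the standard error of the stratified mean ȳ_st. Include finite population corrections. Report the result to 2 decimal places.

SE(ȳ_st) ≈ 2.51

V̂(ȳ_st) = Σ W_h² (1 − n_h/N_h) s_h²/n_h, with W_h = N_h/N and N = 1380:
  stratum A: (500/1380)²·(1 − 52/500)·48.6²/52 = 5.34268
  stratum B: (880/1380)²·(1 − 36/880)·9.3²/36 = 0.93698
V̂(ȳ_st) = 6.27966
SE(ȳ_st) = √6.27966 = 2.50592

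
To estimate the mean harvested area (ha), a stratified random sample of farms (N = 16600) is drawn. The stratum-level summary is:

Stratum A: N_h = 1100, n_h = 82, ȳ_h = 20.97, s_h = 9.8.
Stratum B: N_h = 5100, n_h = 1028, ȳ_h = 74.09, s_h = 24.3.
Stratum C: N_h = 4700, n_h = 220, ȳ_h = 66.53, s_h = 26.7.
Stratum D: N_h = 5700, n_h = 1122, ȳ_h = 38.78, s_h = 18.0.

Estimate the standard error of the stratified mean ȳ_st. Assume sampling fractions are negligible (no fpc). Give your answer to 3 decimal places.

V̂(ȳ_st) = Σ W_h² s_h²/n_h, with W_h = N_h/N and N = 16600:
  stratum A: (1100/16600)²·9.8²/82 = 0.00514289
  stratum B: (5100/16600)²·24.3²/1028 = 0.054218
  stratum C: (4700/16600)²·26.7²/220 = 0.259764
  stratum D: (5700/16600)²·18.0²/1122 = 0.0340475
V̂(ȳ_st) = 0.353173
SE(ȳ_st) = √0.353173 = 0.594283

SE(ȳ_st) ≈ 0.594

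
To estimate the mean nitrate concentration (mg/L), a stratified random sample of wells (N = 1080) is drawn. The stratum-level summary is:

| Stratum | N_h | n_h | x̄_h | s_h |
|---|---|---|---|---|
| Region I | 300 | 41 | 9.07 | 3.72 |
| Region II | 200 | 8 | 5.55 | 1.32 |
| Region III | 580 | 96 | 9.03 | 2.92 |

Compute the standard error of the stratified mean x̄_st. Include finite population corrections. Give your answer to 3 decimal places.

V̂(x̄_st) = Σ W_h² (1 − n_h/N_h) s_h²/n_h, with W_h = N_h/N and N = 1080:
  stratum Region I: (300/1080)²·(1 − 41/300)·3.72²/41 = 0.0224841
  stratum Region II: (200/1080)²·(1 − 8/200)·1.32²/8 = 0.00717037
  stratum Region III: (580/1080)²·(1 − 96/580)·2.92²/96 = 0.0213757
V̂(x̄_st) = 0.0510302
SE(x̄_st) = √0.0510302 = 0.225899

SE(x̄_st) ≈ 0.226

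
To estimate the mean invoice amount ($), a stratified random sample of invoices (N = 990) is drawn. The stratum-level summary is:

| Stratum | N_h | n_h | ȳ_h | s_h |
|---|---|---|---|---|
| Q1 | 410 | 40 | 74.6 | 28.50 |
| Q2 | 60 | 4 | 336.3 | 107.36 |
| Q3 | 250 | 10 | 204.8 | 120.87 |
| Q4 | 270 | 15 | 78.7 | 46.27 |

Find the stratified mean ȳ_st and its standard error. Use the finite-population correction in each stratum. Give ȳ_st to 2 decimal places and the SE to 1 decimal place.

ȳ_st ≈ 124.46, SE ≈ 10.6

ȳ_st = Σ W_h ȳ_h = (410·74.6 + 60·336.3 + 250·204.8 + 270·78.7)/990 = 124.45758
V̂(ȳ_st) = Σ W_h² (1 − n_h/N_h) s_h²/n_h, with W_h = N_h/N and N = 990:
  stratum Q1: (410/990)²·(1 − 40/410)·28.50²/40 = 3.143
  stratum Q2: (60/990)²·(1 − 4/60)·107.36²/4 = 9.87857
  stratum Q3: (250/990)²·(1 − 10/250)·120.87²/10 = 89.4371
  stratum Q4: (270/990)²·(1 − 15/270)·46.27²/15 = 10.0263
V̂(ȳ_st) = 112.485
SE(ȳ_st) = √112.485 = 10.6059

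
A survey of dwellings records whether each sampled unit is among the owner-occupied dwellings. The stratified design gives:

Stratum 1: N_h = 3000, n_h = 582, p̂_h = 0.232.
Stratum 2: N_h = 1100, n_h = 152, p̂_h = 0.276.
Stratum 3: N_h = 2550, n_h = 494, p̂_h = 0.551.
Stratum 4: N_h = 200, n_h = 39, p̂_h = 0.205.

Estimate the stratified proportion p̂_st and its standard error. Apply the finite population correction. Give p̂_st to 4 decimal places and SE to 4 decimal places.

N = 6850; stratum weights W_h = N_h/N.
p̂_st = Σ W_h p̂_h = (3000·0.232 + 1100·0.276 + 2550·0.551 + 200·0.205)/6850 = 0.35703
V̂(p̂_st) = Σ W_h² (1 − n_h/N_h) p̂_h(1−p̂_h)/(n_h−1):
  stratum 1: (3000/6850)²·(1 − 582/3000)·0.232·0.768/581 = 4.74099e-05
  stratum 2: (1100/6850)²·(1 − 152/1100)·0.276·0.724/151 = 2.94097e-05
  stratum 3: (2550/6850)²·(1 − 494/2550)·0.551·0.449/493 = 5.60703e-05
  stratum 4: (200/6850)²·(1 − 39/200)·0.205·0.795/38 = 2.94315e-06
V̂(p̂_st) = 0.000135833; SE = √V̂ = 0.0116547

p̂_st ≈ 0.3570, SE ≈ 0.0117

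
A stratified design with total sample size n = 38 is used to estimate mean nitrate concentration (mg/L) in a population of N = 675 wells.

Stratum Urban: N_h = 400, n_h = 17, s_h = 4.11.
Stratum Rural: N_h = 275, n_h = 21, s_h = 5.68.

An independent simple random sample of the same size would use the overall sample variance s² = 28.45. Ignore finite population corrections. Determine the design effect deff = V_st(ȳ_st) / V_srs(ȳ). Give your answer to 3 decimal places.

V̂(ȳ_st) = Σ W_h² s_h²/n_h, with W_h = N_h/N and N = 675:
  stratum Urban: (400/675)²·4.11²/17 = 0.348937
  stratum Rural: (275/675)²·5.68²/21 = 0.254997
V_st = 0.603934
V_srs = s²/n = 28.45/38 = 0.748684
deff = V_st / V_srs = 0.603934/0.748684 = 0.8067

deff ≈ 0.807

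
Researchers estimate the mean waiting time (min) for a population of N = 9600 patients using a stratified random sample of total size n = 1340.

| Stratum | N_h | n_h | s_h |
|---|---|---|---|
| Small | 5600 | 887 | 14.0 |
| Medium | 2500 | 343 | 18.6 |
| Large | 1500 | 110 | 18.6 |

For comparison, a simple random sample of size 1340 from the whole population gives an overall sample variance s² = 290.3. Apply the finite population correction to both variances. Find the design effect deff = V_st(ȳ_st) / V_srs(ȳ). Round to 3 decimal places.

deff ≈ 1.038

V̂(ȳ_st) = Σ W_h² (1 − n_h/N_h) s_h²/n_h, with W_h = N_h/N and N = 9600:
  stratum Small: (5600/9600)²·(1 − 887/5600)·14.0²/887 = 0.0632813
  stratum Medium: (2500/9600)²·(1 − 343/2500)·18.6²/343 = 0.0590173
  stratum Large: (1500/9600)²·(1 − 110/1500)·18.6²/110 = 0.0711536
V_st = 0.193452
V_srs = (1 − 1340/9600)·290.3/1340 = 0.186402
deff = V_st / V_srs = 0.193452/0.186402 = 1.0378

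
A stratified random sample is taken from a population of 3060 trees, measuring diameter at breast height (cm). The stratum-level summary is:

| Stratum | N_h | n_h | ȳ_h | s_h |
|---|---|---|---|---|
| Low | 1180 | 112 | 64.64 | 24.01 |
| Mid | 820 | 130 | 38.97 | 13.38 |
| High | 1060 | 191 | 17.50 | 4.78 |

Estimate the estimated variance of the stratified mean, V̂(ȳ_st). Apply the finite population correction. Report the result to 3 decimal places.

V̂(ȳ_st) = Σ W_h² (1 − n_h/N_h) s_h²/n_h, with W_h = N_h/N and N = 3060:
  stratum Low: (1180/3060)²·(1 − 112/1180)·24.01²/112 = 0.69275
  stratum Mid: (820/3060)²·(1 − 130/820)·13.38²/130 = 0.0832126
  stratum High: (1060/3060)²·(1 − 191/1060)·4.78²/191 = 0.0117681
V̂(ȳ_st) = 0.787731

V̂(ȳ_st) ≈ 0.788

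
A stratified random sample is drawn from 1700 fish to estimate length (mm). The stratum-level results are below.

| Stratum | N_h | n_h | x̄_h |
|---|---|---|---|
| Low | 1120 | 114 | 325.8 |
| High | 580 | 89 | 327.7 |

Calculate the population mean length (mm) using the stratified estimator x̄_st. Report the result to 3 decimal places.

x̄_st ≈ 326.448

N = Σ N_h = 1700. Stratum weights W_h = N_h/N.
x̄_st = (1120·325.8 + 580·327.7) / 1700 = 326.44824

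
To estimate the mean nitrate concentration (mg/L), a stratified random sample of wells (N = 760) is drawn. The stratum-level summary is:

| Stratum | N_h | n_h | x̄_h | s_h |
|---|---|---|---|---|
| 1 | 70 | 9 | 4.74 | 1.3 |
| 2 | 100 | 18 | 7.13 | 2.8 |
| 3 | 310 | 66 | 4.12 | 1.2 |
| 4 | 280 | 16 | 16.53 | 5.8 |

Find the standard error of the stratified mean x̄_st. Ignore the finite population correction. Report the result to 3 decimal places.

V̂(x̄_st) = Σ W_h² s_h²/n_h, with W_h = N_h/N and N = 760:
  stratum 1: (70/760)²·1.3²/9 = 0.00159299
  stratum 2: (100/760)²·2.8²/18 = 0.00754078
  stratum 3: (310/760)²·1.2²/66 = 0.00363007
  stratum 4: (280/760)²·5.8²/16 = 0.285381
V̂(x̄_st) = 0.298145
SE(x̄_st) = √0.298145 = 0.546026

SE(x̄_st) ≈ 0.546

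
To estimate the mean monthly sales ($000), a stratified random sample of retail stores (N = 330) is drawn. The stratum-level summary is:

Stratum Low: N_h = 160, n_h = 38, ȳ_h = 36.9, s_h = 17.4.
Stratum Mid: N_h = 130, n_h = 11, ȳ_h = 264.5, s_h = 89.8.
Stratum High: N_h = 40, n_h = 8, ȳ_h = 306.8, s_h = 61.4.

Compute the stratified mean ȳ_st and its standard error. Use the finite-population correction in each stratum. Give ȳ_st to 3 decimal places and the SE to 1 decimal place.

ȳ_st = Σ W_h ȳ_h = (160·36.9 + 130·264.5 + 40·306.8)/330 = 159.27576
V̂(ȳ_st) = Σ W_h² (1 − n_h/N_h) s_h²/n_h, with W_h = N_h/N and N = 330:
  stratum Low: (160/330)²·(1 − 38/160)·17.4²/38 = 1.42813
  stratum Mid: (130/330)²·(1 − 11/130)·89.8²/11 = 104.141
  stratum High: (40/330)²·(1 − 8/40)·61.4²/8 = 5.53897
V̂(ȳ_st) = 111.108
SE(ȳ_st) = √111.108 = 10.5408

ȳ_st ≈ 159.276, SE ≈ 10.5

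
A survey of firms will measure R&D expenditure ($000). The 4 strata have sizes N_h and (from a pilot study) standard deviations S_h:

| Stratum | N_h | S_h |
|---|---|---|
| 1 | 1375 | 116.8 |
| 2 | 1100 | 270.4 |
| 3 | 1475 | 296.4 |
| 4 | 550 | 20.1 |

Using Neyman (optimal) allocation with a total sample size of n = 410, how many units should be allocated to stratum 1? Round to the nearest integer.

73

Neyman allocation: n_h = n · N_h S_h / Σ N_i S_i, with n = 410.
  stratum 1: N_h·S_h = 1375·116.8 = 160600.00
  stratum 2: N_h·S_h = 1100·270.4 = 297440.00
  stratum 3: N_h·S_h = 1475·296.4 = 437190.00
  stratum 4: N_h·S_h = 550·20.1 = 11055.00
Σ N_h S_h = 906285.00
n for stratum 1 = 410·160600.00/906285.00 = 72.655 → 73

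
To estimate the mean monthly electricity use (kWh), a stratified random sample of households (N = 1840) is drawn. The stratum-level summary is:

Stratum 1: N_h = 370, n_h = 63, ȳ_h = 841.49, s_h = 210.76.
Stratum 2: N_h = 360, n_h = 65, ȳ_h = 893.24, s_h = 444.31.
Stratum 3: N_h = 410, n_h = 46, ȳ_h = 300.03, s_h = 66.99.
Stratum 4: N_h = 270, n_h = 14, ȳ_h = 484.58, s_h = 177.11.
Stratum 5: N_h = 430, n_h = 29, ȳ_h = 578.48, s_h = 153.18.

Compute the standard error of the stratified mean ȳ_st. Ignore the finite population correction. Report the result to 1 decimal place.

V̂(ȳ_st) = Σ W_h² s_h²/n_h, with W_h = N_h/N and N = 1840:
  stratum 1: (370/1840)²·210.76²/63 = 28.5104
  stratum 2: (360/1840)²·444.31²/65 = 116.259
  stratum 3: (410/1840)²·66.99²/46 = 4.84389
  stratum 4: (270/1840)²·177.11²/14 = 48.2447
  stratum 5: (430/1840)²·153.18²/29 = 44.1883
V̂(ȳ_st) = 242.047
SE(ȳ_st) = √242.047 = 15.5579

SE(ȳ_st) ≈ 15.6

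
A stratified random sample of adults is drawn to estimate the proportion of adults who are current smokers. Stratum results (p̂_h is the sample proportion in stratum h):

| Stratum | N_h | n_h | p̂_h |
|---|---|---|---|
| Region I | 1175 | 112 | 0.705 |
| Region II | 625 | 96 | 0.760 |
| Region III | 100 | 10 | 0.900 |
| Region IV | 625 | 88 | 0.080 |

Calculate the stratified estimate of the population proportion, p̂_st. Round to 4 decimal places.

N = 2525; stratum weights W_h = N_h/N.
p̂_st = Σ W_h p̂_h = (1175·0.705 + 625·0.760 + 100·0.900 + 625·0.080)/2525 = 0.57163

p̂_st ≈ 0.5716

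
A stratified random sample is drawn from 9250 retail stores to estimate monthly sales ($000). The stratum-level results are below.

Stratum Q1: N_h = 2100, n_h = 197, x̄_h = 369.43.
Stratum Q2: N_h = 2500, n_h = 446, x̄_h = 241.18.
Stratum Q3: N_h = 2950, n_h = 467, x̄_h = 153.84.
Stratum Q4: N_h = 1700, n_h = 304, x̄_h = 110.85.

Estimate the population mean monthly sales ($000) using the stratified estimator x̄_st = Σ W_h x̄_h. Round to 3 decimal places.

x̄_st ≈ 218.489

N = Σ N_h = 9250. Stratum weights W_h = N_h/N.
x̄_st = (2100·369.43 + 2500·241.18 + 2950·153.84 + 1700·110.85) / 9250 = 218.48930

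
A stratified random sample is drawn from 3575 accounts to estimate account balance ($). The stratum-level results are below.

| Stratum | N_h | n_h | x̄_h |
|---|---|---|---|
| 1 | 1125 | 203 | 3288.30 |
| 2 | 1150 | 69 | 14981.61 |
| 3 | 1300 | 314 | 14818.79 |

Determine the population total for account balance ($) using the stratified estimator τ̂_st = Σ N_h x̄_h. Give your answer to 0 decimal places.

τ̂_st = Σ N_h x̄_h = 1125·3288.30 + 1150·14981.61 + 1300·14818.79 = 40192616

τ̂_st ≈ 40192616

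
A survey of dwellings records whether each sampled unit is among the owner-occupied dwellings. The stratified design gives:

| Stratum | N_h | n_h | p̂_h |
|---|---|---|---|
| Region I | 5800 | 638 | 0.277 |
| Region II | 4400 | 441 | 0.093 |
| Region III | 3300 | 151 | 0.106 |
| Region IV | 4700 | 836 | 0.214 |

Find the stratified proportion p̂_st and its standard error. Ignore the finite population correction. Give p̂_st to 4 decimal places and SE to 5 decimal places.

N = 18200; stratum weights W_h = N_h/N.
p̂_st = Σ W_h p̂_h = (5800·0.277 + 4400·0.093 + 3300·0.106 + 4700·0.214)/18200 = 0.18524
V̂(p̂_st) = Σ W_h² p̂_h(1−p̂_h)/(n_h−1):
  stratum Region I: (5800/18200)²·0.277·0.723/637 = 3.19295e-05
  stratum Region II: (4400/18200)²·0.093·0.907/440 = 1.12047e-05
  stratum Region III: (3300/18200)²·0.106·0.894/150 = 2.077e-05
  stratum Region IV: (4700/18200)²·0.214·0.786/835 = 1.34339e-05
V̂(p̂_st) = 7.73381e-05; SE = √V̂ = 0.00879421

p̂_st ≈ 0.1852, SE ≈ 0.00879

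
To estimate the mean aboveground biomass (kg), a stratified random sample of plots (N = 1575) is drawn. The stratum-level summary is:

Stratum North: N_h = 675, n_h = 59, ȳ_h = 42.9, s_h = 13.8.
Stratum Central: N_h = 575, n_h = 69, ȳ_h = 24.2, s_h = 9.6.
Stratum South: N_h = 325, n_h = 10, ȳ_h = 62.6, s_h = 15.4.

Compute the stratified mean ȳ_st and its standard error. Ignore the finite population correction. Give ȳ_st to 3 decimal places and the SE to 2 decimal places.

ȳ_st = Σ W_h ȳ_h = (675·42.9 + 575·24.2 + 325·62.6)/1575 = 40.13810
V̂(ȳ_st) = Σ W_h² s_h²/n_h, with W_h = N_h/N and N = 1575:
  stratum North: (675/1575)²·13.8²/59 = 0.592861
  stratum Central: (575/1575)²·9.6²/69 = 0.17802
  stratum South: (325/1575)²·15.4²/10 = 1.00983
V̂(ȳ_st) = 1.78071
SE(ȳ_st) = √1.78071 = 1.33443

ȳ_st ≈ 40.138, SE ≈ 1.33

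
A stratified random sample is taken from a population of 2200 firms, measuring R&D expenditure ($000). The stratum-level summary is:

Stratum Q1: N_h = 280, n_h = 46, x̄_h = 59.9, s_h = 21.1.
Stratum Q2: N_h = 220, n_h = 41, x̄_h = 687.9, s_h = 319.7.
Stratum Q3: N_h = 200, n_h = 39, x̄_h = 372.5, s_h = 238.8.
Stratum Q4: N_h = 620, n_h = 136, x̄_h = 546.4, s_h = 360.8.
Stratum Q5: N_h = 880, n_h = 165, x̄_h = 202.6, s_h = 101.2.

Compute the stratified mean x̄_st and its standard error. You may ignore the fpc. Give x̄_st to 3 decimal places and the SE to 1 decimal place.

x̄_st = Σ W_h x̄_h = (280·59.9 + 220·687.9 + 200·372.5 + 620·546.4 + 880·202.6)/2200 = 345.30273
V̂(x̄_st) = Σ W_h² s_h²/n_h, with W_h = N_h/N and N = 2200:
  stratum Q1: (280/2200)²·21.1²/46 = 0.156775
  stratum Q2: (220/2200)²·319.7²/41 = 24.9288
  stratum Q3: (200/2200)²·238.8²/39 = 12.0842
  stratum Q4: (620/2200)²·360.8²/136 = 76.0208
  stratum Q5: (880/2200)²·101.2²/165 = 9.93109
V̂(x̄_st) = 123.122
SE(x̄_st) = √123.122 = 11.096

x̄_st ≈ 345.303, SE ≈ 11.1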